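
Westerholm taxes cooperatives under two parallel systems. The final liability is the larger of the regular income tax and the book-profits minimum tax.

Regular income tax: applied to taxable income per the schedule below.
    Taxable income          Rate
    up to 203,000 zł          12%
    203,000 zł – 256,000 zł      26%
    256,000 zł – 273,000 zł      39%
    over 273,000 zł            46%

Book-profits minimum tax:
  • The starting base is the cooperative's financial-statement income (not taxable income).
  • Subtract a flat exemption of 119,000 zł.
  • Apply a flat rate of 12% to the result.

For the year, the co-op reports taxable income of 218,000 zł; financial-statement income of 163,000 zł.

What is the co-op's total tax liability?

Book-profits minimum tax:
  Base (financial-statement income): 163,000 zł
  Less exemption 119,000 zł → base 44,000 zł
  44,000 zł × 12% = 5,280 zł

Regular income tax:
  203,000 zł × 12% = 24,360 zł
  15,000 zł × 26% = 3,900 zł
  → 28,260 zł

28,260 zł > 5,280 zł, so the regular income tax governs.

28,260 zł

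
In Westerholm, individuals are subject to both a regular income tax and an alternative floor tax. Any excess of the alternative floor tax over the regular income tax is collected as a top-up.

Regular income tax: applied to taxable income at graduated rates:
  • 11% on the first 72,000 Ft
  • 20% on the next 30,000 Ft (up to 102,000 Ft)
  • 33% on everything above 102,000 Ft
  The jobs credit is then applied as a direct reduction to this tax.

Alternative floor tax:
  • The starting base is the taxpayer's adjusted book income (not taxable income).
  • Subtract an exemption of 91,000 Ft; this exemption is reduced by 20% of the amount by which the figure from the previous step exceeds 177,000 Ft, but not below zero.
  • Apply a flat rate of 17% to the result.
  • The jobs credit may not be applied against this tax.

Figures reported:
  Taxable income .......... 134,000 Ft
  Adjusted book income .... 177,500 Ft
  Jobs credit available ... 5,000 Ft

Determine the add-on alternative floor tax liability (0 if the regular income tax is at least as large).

Regular income tax:
  72,000 Ft × 11% = 7,920 Ft
  30,000 Ft × 20% = 6,000 Ft
  32,000 Ft × 33% = 10,560 Ft
  → 24,480 Ft
  Less jobs credit 5,000 Ft → 19,480 Ft

Alternative floor tax:
  Base (adjusted book income): 177,500 Ft
  Exemption: 91,000 Ft − 20% × (177,500 Ft − 177,000 Ft) = 91,000 Ft − 100 Ft = 90,900 Ft
  Base: 177,500 Ft − 90,900 Ft = 86,600 Ft
  86,600 Ft × 17% = 14,722 Ft

14,722 Ft ≤ 19,480 Ft, so no add-on is due.

0 Ft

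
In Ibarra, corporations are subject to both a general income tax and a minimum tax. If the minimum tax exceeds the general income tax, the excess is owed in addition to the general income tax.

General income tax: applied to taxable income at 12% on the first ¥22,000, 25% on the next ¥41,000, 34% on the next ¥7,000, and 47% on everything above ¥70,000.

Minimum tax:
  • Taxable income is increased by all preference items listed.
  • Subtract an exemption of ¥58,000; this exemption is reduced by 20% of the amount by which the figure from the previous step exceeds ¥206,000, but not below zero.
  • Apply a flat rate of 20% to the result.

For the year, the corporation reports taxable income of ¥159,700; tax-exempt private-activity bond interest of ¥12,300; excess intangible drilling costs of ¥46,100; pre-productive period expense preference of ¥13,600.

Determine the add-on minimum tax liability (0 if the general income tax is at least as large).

¥0

Minimum tax:
  Adjusted income: ¥159,700 + ¥12,300 + ¥46,100 + ¥13,600 = ¥231,700
  Exemption: ¥58,000 − 20% × (¥231,700 − ¥206,000) = ¥58,000 − ¥5,140 = ¥52,860
  Base: ¥231,700 − ¥52,860 = ¥178,840
  ¥178,840 × 20% = ¥35,768

General income tax:
  ¥22,000 × 12% = ¥2,640
  ¥41,000 × 25% = ¥10,250
  ¥7,000 × 34% = ¥2,380
  ¥89,700 × 47% = ¥42,159
  → ¥57,429

¥35,768 ≤ ¥57,429, so no add-on is due.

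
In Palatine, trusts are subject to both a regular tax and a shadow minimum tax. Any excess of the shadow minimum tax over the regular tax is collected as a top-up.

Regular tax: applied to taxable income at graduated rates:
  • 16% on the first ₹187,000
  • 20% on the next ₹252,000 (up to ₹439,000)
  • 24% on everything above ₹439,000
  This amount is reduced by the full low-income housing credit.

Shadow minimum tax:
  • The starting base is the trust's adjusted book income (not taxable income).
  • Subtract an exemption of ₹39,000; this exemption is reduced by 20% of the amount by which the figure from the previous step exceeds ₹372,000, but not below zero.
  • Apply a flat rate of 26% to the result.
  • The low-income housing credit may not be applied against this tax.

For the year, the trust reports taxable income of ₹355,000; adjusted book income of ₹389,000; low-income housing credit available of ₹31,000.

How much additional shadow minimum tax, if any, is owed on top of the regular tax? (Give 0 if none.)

₹59,364

Regular tax:
  ₹187,000 × 16% = ₹29,920
  ₹168,000 × 20% = ₹33,600
  → ₹63,520
  Less low-income housing credit ₹31,000 → ₹32,520

Shadow minimum tax:
  Base (adjusted book income): ₹389,000
  Exemption: ₹39,000 − 20% × (₹389,000 − ₹372,000) = ₹39,000 − ₹3,400 = ₹35,600
  Base: ₹389,000 − ₹35,600 = ₹353,400
  ₹353,400 × 26% = ₹91,884

Excess of shadow minimum tax over regular tax: ₹91,884 − ₹32,520 = ₹59,364.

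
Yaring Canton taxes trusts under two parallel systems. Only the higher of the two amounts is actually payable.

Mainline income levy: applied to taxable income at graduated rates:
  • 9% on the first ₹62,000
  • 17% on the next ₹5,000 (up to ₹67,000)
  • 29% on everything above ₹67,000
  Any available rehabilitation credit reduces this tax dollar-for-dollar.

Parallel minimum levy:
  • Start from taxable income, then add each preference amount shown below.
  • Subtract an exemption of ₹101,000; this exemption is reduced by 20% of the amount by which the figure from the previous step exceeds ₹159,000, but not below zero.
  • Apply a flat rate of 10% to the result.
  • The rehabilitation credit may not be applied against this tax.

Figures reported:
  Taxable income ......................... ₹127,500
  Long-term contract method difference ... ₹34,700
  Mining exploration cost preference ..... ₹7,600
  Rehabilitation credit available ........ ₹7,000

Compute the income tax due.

₹16,975

Mainline income levy:
  ₹62,000 × 9% = ₹5,580
  ₹5,000 × 17% = ₹850
  ₹60,500 × 29% = ₹17,545
  → ₹23,975
  Less rehabilitation credit ₹7,000 → ₹16,975

Parallel minimum levy:
  Adjusted income: ₹127,500 + ₹34,700 + ₹7,600 = ₹169,800
  Exemption: ₹101,000 − 20% × (₹169,800 − ₹159,000) = ₹101,000 − ₹2,160 = ₹98,840
  Base: ₹169,800 − ₹98,840 = ₹70,960
  ₹70,960 × 10% = ₹7,096

₹16,975 > ₹7,096, so the mainline income levy governs.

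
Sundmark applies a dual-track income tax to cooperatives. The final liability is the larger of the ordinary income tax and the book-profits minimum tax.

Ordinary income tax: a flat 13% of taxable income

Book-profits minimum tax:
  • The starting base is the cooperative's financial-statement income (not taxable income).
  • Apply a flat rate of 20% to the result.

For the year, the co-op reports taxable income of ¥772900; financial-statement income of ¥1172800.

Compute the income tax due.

¥234560

Ordinary income tax:
  ¥772900 × 13% = ¥100477

Book-profits minimum tax:
  Base (financial-statement income): ¥1172800
  ¥1172800 × 20% = ¥234560

¥234560 > ¥100477, so the book-profits minimum tax is the binding amount.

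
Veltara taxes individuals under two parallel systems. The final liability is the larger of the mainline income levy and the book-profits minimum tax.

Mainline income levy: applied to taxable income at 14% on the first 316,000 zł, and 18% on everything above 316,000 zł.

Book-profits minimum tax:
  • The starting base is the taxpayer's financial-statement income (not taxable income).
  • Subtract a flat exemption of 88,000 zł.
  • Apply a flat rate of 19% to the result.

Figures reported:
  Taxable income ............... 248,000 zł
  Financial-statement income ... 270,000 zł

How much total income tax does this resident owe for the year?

Mainline income levy:
  248,000 zł × 14% = 34,720 zł

Book-profits minimum tax:
  Base (financial-statement income): 270,000 zł
  Less exemption 88,000 zł → base 182,000 zł
  182,000 zł × 19% = 34,580 zł

34,720 zł > 34,580 zł, so the mainline income levy governs.

34,720 zł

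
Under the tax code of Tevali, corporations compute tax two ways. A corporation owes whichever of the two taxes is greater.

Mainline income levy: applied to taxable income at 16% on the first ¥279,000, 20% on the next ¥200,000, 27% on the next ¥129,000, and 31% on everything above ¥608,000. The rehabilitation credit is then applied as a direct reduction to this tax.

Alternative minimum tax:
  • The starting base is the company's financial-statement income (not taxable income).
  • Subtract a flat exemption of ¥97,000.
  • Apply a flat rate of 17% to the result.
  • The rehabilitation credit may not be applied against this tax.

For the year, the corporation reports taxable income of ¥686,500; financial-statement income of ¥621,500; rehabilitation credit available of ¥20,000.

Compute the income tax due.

Mainline income levy:
  ¥279,000 × 16% = ¥44,640
  ¥200,000 × 20% = ¥40,000
  ¥129,000 × 27% = ¥34,830
  ¥78,500 × 31% = ¥24,335
  → ¥143,805
  Less rehabilitation credit ¥20,000 → ¥123,805

Alternative minimum tax:
  Base (financial-statement income): ¥621,500
  Less exemption ¥97,000 → base ¥524,500
  ¥524,500 × 17% = ¥89,165

¥123,805 > ¥89,165, so the mainline income levy governs.

¥123,805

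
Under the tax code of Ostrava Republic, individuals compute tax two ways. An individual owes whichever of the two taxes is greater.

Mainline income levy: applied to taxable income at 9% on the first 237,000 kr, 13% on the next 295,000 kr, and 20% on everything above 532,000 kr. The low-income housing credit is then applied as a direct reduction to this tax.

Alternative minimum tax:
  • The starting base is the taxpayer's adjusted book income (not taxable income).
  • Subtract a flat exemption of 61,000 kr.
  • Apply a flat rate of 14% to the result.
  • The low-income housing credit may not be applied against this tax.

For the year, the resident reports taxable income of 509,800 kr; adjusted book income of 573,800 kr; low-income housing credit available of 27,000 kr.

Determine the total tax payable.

71,792 kr

Alternative minimum tax:
  Base (adjusted book income): 573,800 kr
  Less exemption 61,000 kr → base 512,800 kr
  512,800 kr × 14% = 71,792 kr

Mainline income levy:
  237,000 kr × 9% = 21,330 kr
  272,800 kr × 13% = 35,464 kr
  → 56,794 kr
  Less low-income housing credit 27,000 kr → 29,794 kr

71,792 kr > 29,794 kr, so the alternative minimum tax is the binding amount.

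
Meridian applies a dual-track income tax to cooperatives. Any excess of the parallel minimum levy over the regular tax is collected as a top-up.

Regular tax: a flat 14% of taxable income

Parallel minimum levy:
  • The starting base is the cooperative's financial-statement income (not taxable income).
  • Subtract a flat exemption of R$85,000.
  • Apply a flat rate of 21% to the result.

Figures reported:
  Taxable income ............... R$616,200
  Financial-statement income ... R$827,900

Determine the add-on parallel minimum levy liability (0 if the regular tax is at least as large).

Parallel minimum levy:
  Base (financial-statement income): R$827,900
  Less exemption R$85,000 → base R$742,900
  R$742,900 × 21% = R$156,009

Regular tax:
  R$616,200 × 14% = R$86,268

Excess of parallel minimum levy over regular tax: R$156,009 − R$86,268 = R$69,741.

R$69,741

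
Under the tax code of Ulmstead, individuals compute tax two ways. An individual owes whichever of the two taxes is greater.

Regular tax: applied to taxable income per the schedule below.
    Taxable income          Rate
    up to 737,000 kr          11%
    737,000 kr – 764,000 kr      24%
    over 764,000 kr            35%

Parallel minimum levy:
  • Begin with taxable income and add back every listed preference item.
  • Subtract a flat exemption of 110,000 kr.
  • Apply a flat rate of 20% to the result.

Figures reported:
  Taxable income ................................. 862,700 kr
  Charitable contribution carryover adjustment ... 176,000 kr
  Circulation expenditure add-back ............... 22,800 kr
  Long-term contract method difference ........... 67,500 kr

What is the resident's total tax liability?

Regular tax:
  737,000 kr × 11% = 81,070 kr
  27,000 kr × 24% = 6,480 kr
  98,700 kr × 35% = 34,545 kr
  → 122,095 kr

Parallel minimum levy:
  Adjusted income: 862,700 kr + 176,000 kr + 22,800 kr + 67,500 kr = 1,129,000 kr
  Less exemption 110,000 kr → base 1,019,000 kr
  1,019,000 kr × 20% = 203,800 kr

203,800 kr > 122,095 kr, so the parallel minimum levy is the binding amount.

203,800 kr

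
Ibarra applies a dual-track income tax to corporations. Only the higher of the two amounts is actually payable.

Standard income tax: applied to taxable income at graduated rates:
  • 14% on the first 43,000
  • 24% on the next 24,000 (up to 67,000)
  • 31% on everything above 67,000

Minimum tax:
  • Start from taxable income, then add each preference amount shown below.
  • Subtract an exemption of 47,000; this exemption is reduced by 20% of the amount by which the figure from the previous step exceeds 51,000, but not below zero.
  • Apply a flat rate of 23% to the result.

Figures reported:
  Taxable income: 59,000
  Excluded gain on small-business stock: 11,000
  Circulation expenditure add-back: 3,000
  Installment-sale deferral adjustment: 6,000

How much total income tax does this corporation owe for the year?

Minimum tax:
  Adjusted income: 59,000 + 11,000 + 3,000 + 6,000 = 79,000
  Exemption: 47,000 − 20% × (79,000 − 51,000) = 47,000 − 5,600 = 41,400
  Base: 79,000 − 41,400 = 37,600
  37,600 × 23% = 8,648

Standard income tax:
  43,000 × 14% = 6,020
  16,000 × 24% = 3,840
  → 9,860

9,860 > 8,648, so the standard income tax governs.

9,860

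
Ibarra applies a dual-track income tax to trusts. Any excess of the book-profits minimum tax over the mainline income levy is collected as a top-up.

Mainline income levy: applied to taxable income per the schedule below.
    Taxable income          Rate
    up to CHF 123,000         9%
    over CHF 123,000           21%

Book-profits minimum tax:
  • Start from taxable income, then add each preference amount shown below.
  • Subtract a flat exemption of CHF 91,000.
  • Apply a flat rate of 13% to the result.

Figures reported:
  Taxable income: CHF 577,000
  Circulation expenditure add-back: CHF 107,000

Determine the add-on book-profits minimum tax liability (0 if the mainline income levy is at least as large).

Book-profits minimum tax:
  Adjusted income: CHF 577,000 + CHF 107,000 = CHF 684,000
  Less exemption CHF 91,000 → base CHF 593,000
  CHF 593,000 × 13% = CHF 77,090

Mainline income levy:
  CHF 123,000 × 9% = CHF 11,070
  CHF 454,000 × 21% = CHF 95,340
  → CHF 106,410

CHF 77,090 ≤ CHF 106,410, so no add-on is due.

CHF 0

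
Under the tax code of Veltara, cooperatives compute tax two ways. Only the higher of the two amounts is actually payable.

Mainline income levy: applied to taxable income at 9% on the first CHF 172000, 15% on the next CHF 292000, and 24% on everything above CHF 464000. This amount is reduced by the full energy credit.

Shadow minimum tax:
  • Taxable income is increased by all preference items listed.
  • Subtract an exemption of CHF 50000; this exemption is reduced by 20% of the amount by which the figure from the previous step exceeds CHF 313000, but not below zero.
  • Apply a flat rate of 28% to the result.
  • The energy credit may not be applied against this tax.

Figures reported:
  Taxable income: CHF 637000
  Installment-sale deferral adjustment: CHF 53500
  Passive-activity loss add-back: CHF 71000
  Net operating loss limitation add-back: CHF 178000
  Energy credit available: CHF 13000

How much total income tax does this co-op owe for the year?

Mainline income levy:
  CHF 172000 × 9% = CHF 15480
  CHF 292000 × 15% = CHF 43800
  CHF 173000 × 24% = CHF 41520
  → CHF 100800
  Less energy credit CHF 13000 → CHF 87800

Shadow minimum tax:
  Adjusted income: CHF 637000 + CHF 53500 + CHF 71000 + CHF 178000 = CHF 939500
  Exemption: 20% × (CHF 939500 − CHF 313000) = CHF 125300 ≥ CHF 50000, so the exemption is fully phased out
  Base: CHF 939500 − CHF 0 = CHF 939500
  CHF 939500 × 28% = CHF 263060

CHF 263060 > CHF 87800, so the shadow minimum tax is the binding amount.

CHF 263060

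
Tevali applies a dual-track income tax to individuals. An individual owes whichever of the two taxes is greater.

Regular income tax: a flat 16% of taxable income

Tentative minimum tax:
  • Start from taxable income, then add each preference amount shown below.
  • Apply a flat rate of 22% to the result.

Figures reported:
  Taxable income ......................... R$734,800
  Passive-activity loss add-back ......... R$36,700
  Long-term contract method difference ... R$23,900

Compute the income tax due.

Regular income tax:
  R$734,800 × 16% = R$117,568

Tentative minimum tax:
  Adjusted income: R$734,800 + R$36,700 + R$23,900 = R$795,400
  R$795,400 × 22% = R$174,988

R$174,988 > R$117,568, so the tentative minimum tax is the binding amount.

R$174,988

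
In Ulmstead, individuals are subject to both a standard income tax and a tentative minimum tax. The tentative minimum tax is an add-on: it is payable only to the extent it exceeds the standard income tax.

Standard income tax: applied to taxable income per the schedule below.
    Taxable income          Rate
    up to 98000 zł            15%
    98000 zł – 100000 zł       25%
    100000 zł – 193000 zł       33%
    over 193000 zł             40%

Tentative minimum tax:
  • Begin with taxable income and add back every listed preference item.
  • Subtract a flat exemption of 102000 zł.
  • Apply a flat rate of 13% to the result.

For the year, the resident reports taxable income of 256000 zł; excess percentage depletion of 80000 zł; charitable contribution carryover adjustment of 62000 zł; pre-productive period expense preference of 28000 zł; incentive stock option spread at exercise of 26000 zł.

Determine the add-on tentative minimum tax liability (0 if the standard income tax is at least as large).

0 zł

Tentative minimum tax:
  Adjusted income: 256000 zł + 80000 zł + 62000 zł + 28000 zł + 26000 zł = 452000 zł
  Less exemption 102000 zł → base 350000 zł
  350000 zł × 13% = 45500 zł

Standard income tax:
  98000 zł × 15% = 14700 zł
  2000 zł × 25% = 500 zł
  93000 zł × 33% = 30690 zł
  63000 zł × 40% = 25200 zł
  → 71090 zł

45500 zł ≤ 71090 zł, so no add-on is due.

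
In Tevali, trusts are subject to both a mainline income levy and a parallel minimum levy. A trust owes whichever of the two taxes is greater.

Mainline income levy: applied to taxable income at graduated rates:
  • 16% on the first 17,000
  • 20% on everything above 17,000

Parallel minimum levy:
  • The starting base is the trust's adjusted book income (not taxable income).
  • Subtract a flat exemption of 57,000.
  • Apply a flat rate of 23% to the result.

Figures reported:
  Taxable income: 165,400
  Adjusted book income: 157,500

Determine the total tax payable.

32,400

Parallel minimum levy:
  Base (adjusted book income): 157,500
  Less exemption 57,000 → base 100,500
  100,500 × 23% = 23,115

Mainline income levy:
  17,000 × 16% = 2,720
  148,400 × 20% = 29,680
  → 32,400

32,400 > 23,115, so the mainline income levy governs.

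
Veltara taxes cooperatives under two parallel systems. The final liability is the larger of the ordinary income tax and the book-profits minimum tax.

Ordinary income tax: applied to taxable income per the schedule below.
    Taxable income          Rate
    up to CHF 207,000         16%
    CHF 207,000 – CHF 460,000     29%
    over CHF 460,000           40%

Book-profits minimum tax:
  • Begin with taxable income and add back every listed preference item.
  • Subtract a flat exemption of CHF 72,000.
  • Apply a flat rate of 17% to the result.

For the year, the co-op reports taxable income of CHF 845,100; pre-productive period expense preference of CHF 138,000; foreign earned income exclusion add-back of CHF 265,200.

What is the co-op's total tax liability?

Book-profits minimum tax:
  Adjusted income: CHF 845,100 + CHF 138,000 + CHF 265,200 = CHF 1,248,300
  Less exemption CHF 72,000 → base CHF 1,176,300
  CHF 1,176,300 × 17% = CHF 199,971

Ordinary income tax:
  CHF 207,000 × 16% = CHF 33,120
  CHF 253,000 × 29% = CHF 73,370
  CHF 385,100 × 40% = CHF 154,040
  → CHF 260,530

CHF 260,530 > CHF 199,971, so the ordinary income tax governs.

CHF 260,530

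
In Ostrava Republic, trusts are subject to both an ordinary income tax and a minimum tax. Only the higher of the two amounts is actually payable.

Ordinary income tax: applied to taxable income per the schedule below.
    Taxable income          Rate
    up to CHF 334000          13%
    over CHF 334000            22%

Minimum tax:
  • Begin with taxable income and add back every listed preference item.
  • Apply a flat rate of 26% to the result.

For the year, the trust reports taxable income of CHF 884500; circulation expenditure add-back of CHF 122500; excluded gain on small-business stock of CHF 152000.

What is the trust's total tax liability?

CHF 301340

Ordinary income tax:
  CHF 334000 × 13% = CHF 43420
  CHF 550500 × 22% = CHF 121110
  → CHF 164530

Minimum tax:
  Adjusted income: CHF 884500 + CHF 122500 + CHF 152000 = CHF 1159000
  CHF 1159000 × 26% = CHF 301340

CHF 301340 > CHF 164530, so the minimum tax is the binding amount.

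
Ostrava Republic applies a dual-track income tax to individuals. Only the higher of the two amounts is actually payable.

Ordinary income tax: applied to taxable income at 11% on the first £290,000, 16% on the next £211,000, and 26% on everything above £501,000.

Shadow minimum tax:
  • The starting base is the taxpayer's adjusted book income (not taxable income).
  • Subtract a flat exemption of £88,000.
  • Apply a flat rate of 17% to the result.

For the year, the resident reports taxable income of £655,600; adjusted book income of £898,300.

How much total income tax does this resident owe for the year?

£137,751

Shadow minimum tax:
  Base (adjusted book income): £898,300
  Less exemption £88,000 → base £810,300
  £810,300 × 17% = £137,751

Ordinary income tax:
  £290,000 × 11% = £31,900
  £211,000 × 16% = £33,760
  £154,600 × 26% = £40,196
  → £105,856

£137,751 > £105,856, so the shadow minimum tax is the binding amount.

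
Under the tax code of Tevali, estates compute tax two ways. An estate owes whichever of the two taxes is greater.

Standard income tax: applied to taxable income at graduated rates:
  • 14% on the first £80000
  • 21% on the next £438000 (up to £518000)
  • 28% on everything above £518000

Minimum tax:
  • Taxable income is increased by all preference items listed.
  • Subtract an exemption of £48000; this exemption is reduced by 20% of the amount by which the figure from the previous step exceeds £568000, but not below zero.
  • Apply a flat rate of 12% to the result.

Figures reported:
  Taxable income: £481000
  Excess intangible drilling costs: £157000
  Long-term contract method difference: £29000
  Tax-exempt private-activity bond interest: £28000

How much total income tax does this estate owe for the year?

£95410

Standard income tax:
  £80000 × 14% = £11200
  £401000 × 21% = £84210
  → £95410

Minimum tax:
  Adjusted income: £481000 + £157000 + £29000 + £28000 = £695000
  Exemption: £48000 − 20% × (£695000 − £568000) = £48000 − £25400 = £22600
  Base: £695000 − £22600 = £672400
  £672400 × 12% = £80688

£95410 > £80688, so the standard income tax governs.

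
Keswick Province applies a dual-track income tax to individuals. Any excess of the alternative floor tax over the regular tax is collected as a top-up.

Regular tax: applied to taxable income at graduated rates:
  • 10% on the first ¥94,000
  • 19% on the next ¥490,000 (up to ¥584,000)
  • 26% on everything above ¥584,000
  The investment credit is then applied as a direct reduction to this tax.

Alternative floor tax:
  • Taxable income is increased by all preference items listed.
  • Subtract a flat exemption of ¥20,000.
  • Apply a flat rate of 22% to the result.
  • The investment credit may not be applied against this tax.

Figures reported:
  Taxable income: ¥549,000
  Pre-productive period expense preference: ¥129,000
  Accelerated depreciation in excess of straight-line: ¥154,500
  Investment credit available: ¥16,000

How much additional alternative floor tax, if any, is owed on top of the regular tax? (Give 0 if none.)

Alternative floor tax:
  Adjusted income: ¥549,000 + ¥129,000 + ¥154,500 = ¥832,500
  Less exemption ¥20,000 → base ¥812,500
  ¥812,500 × 22% = ¥178,750

Regular tax:
  ¥94,000 × 10% = ¥9,400
  ¥455,000 × 19% = ¥86,450
  → ¥95,850
  Less investment credit ¥16,000 → ¥79,850

Excess of alternative floor tax over regular tax: ¥178,750 − ¥79,850 = ¥98,900.

¥98,900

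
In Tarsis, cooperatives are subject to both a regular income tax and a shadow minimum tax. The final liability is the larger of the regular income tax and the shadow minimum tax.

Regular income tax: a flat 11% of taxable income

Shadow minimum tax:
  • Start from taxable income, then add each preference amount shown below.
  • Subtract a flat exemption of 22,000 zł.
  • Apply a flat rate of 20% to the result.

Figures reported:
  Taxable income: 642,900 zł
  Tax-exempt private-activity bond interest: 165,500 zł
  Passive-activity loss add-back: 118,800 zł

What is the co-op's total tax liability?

Regular income tax:
  642,900 zł × 11% = 70,719 zł

Shadow minimum tax:
  Adjusted income: 642,900 zł + 165,500 zł + 118,800 zł = 927,200 zł
  Less exemption 22,000 zł → base 905,200 zł
  905,200 zł × 20% = 181,040 zł

181,040 zł > 70,719 zł, so the shadow minimum tax is the binding amount.

181,040 zł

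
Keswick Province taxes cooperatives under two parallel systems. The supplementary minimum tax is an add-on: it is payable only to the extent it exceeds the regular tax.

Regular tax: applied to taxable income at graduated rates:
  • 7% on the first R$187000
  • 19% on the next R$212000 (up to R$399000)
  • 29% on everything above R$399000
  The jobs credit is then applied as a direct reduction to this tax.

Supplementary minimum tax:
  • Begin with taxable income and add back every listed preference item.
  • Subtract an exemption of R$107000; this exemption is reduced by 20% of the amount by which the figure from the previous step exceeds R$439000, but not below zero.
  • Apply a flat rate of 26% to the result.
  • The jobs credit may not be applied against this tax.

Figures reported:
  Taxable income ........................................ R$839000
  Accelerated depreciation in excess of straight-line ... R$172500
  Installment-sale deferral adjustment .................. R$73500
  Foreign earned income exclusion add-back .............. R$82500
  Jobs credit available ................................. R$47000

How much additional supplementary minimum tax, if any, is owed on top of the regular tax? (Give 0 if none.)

Regular tax:
  R$187000 × 7% = R$13090
  R$212000 × 19% = R$40280
  R$440000 × 29% = R$127600
  → R$180970
  Less jobs credit R$47000 → R$133970

Supplementary minimum tax:
  Adjusted income: R$839000 + R$172500 + R$73500 + R$82500 = R$1167500
  Exemption: 20% × (R$1167500 − R$439000) = R$145700 ≥ R$107000, so the exemption is fully phased out
  Base: R$1167500 − R$0 = R$1167500
  R$1167500 × 26% = R$303550

Excess of supplementary minimum tax over regular tax: R$303550 − R$133970 = R$169580.

R$169580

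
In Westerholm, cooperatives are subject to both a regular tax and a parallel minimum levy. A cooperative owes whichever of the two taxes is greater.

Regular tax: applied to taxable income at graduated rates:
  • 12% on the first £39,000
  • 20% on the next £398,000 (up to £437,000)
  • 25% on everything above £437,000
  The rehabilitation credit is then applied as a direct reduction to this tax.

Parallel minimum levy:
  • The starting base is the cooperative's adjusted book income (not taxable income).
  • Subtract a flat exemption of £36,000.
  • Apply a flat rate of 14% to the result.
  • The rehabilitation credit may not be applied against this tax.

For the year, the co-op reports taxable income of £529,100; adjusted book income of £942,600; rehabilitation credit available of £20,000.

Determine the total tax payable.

£126,924

Parallel minimum levy:
  Base (adjusted book income): £942,600
  Less exemption £36,000 → base £906,600
  £906,600 × 14% = £126,924

Regular tax:
  £39,000 × 12% = £4,680
  £398,000 × 20% = £79,600
  £92,100 × 25% = £23,025
  → £107,305
  Less rehabilitation credit £20,000 → £87,305

£126,924 > £87,305, so the parallel minimum levy is the binding amount.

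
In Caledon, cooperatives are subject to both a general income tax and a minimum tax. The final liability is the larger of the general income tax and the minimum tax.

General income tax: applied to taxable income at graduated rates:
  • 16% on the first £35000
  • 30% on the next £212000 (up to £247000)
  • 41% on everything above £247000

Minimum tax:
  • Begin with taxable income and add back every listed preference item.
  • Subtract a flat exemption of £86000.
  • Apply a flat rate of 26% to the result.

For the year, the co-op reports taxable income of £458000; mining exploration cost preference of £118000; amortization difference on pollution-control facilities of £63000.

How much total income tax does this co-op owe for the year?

£155710

General income tax:
  £35000 × 16% = £5600
  £212000 × 30% = £63600
  £211000 × 41% = £86510
  → £155710

Minimum tax:
  Adjusted income: £458000 + £118000 + £63000 = £639000
  Less exemption £86000 → base £553000
  £553000 × 26% = £143780

£155710 > £143780, so the general income tax governs.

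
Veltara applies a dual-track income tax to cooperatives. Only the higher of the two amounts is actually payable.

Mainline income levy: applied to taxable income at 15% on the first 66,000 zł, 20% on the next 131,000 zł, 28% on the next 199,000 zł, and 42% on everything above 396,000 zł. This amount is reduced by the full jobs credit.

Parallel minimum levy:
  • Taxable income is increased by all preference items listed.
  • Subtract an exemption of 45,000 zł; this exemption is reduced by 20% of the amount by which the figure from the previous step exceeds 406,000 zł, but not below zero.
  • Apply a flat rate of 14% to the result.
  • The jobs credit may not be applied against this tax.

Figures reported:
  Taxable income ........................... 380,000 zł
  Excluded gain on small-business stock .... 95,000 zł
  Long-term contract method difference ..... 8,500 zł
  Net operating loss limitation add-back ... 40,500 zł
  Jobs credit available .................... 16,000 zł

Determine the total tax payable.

71,340 zł

Mainline income levy:
  66,000 zł × 15% = 9,900 zł
  131,000 zł × 20% = 26,200 zł
  183,000 zł × 28% = 51,240 zł
  → 87,340 zł
  Less jobs credit 16,000 zł → 71,340 zł

Parallel minimum levy:
  Adjusted income: 380,000 zł + 95,000 zł + 8,500 zł + 40,500 zł = 524,000 zł
  Exemption: 45,000 zł − 20% × (524,000 zł − 406,000 zł) = 45,000 zł − 23,600 zł = 21,400 zł
  Base: 524,000 zł − 21,400 zł = 502,600 zł
  502,600 zł × 14% = 70,364 zł

71,340 zł > 70,364 zł, so the mainline income levy governs.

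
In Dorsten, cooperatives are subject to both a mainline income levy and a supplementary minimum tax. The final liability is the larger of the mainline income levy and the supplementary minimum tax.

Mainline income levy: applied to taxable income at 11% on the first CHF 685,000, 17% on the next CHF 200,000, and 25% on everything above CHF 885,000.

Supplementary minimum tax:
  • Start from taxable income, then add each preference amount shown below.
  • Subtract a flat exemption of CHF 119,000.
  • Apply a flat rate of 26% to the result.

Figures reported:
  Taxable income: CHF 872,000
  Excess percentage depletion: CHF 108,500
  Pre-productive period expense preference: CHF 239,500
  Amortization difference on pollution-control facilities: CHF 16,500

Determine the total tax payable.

CHF 290,550

Supplementary minimum tax:
  Adjusted income: CHF 872,000 + CHF 108,500 + CHF 239,500 + CHF 16,500 = CHF 1,236,500
  Less exemption CHF 119,000 → base CHF 1,117,500
  CHF 1,117,500 × 26% = CHF 290,550

Mainline income levy:
  CHF 685,000 × 11% = CHF 75,350
  CHF 187,000 × 17% = CHF 31,790
  → CHF 107,140

CHF 290,550 > CHF 107,140, so the supplementary minimum tax is the binding amount.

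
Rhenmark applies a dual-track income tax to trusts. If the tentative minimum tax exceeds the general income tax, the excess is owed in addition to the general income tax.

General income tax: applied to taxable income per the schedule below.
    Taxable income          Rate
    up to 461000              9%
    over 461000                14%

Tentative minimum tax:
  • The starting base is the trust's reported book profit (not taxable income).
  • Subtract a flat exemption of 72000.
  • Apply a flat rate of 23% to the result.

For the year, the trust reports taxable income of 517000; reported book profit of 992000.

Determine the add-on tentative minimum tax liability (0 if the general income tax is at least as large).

Tentative minimum tax:
  Base (reported book profit): 992000
  Less exemption 72000 → base 920000
  920000 × 23% = 211600

General income tax:
  461000 × 9% = 41490
  56000 × 14% = 7840
  → 49330

Excess of tentative minimum tax over general income tax: 211600 − 49330 = 162270.

162270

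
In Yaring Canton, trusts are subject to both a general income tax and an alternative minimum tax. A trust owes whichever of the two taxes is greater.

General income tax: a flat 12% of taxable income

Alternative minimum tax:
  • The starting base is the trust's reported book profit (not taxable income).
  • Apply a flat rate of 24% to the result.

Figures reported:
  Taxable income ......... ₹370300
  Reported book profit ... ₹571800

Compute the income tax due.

General income tax:
  ₹370300 × 12% = ₹44436

Alternative minimum tax:
  Base (reported book profit): ₹571800
  ₹571800 × 24% = ₹137232

₹137232 > ₹44436, so the alternative minimum tax is the binding amount.

₹137232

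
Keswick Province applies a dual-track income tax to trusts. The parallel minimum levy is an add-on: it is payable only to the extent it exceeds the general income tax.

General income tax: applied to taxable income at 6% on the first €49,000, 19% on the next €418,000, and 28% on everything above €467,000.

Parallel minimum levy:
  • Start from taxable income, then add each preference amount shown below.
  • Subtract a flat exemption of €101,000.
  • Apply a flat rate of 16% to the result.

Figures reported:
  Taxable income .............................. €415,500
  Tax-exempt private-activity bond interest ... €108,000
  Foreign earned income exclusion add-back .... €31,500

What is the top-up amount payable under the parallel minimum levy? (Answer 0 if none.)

€65

Parallel minimum levy:
  Adjusted income: €415,500 + €108,000 + €31,500 = €555,000
  Less exemption €101,000 → base €454,000
  €454,000 × 16% = €72,640

General income tax:
  €49,000 × 6% = €2,940
  €366,500 × 19% = €69,635
  → €72,575

Excess of parallel minimum levy over general income tax: €72,640 − €72,575 = €65.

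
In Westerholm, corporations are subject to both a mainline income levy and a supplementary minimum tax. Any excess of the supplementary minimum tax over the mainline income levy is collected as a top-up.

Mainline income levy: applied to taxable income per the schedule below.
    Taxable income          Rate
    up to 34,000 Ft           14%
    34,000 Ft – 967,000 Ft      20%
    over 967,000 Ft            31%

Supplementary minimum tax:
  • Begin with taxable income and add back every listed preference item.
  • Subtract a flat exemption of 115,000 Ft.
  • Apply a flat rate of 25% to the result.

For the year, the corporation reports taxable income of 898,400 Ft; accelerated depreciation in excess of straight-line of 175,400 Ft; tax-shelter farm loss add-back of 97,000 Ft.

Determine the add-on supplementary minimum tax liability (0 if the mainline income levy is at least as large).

86,310 Ft

Supplementary minimum tax:
  Adjusted income: 898,400 Ft + 175,400 Ft + 97,000 Ft = 1,170,800 Ft
  Less exemption 115,000 Ft → base 1,055,800 Ft
  1,055,800 Ft × 25% = 263,950 Ft

Mainline income levy:
  34,000 Ft × 14% = 4,760 Ft
  864,400 Ft × 20% = 172,880 Ft
  → 177,640 Ft

Excess of supplementary minimum tax over mainline income levy: 263,950 Ft − 177,640 Ft = 86,310 Ft.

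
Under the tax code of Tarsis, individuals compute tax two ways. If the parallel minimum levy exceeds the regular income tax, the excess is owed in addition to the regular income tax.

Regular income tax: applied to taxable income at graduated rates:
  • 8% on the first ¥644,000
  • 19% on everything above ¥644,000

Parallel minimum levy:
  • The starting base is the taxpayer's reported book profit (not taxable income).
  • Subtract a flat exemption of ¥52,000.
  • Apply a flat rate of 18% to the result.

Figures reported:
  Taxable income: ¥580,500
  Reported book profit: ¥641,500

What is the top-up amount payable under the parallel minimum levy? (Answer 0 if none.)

¥59,670

Regular income tax:
  ¥580,500 × 8% = ¥46,440

Parallel minimum levy:
  Base (reported book profit): ¥641,500
  Less exemption ¥52,000 → base ¥589,500
  ¥589,500 × 18% = ¥106,110

Excess of parallel minimum levy over regular income tax: ¥106,110 − ¥46,440 = ¥59,670.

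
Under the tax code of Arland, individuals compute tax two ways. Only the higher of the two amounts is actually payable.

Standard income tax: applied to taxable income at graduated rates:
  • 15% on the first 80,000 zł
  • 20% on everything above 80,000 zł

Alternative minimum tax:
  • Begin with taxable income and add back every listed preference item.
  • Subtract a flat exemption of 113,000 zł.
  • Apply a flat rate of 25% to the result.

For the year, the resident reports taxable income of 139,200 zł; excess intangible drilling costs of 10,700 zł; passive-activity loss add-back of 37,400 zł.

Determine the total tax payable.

Alternative minimum tax:
  Adjusted income: 139,200 zł + 10,700 zł + 37,400 zł = 187,300 zł
  Less exemption 113,000 zł → base 74,300 zł
  74,300 zł × 25% = 18,575 zł

Standard income tax:
  80,000 zł × 15% = 12,000 zł
  59,200 zł × 20% = 11,840 zł
  → 23,840 zł

23,840 zł > 18,575 zł, so the standard income tax governs.

23,840 zł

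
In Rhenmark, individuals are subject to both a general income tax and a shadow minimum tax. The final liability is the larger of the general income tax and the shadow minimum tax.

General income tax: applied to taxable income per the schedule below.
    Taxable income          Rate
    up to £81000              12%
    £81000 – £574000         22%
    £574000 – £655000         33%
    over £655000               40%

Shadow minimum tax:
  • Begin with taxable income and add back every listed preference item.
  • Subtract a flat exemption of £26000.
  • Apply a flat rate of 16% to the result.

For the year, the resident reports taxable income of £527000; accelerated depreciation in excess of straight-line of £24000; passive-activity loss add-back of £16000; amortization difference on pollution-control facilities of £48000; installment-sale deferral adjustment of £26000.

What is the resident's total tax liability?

£107840

General income tax:
  £81000 × 12% = £9720
  £446000 × 22% = £98120
  → £107840

Shadow minimum tax:
  Adjusted income: £527000 + £24000 + £16000 + £48000 + £26000 = £641000
  Less exemption £26000 → base £615000
  £615000 × 16% = £98400

£107840 > £98400, so the general income tax governs.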